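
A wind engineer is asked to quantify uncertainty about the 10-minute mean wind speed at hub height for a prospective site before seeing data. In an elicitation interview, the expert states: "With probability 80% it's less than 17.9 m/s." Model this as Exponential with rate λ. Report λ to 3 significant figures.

P(T < 17.9) = 1 − e^(−λ·17.9) = 0.8, so λ = −ln(1−0.8)/17.9 = −ln(0.2)/17.9 = 0.0899.

λ ≈ 0.0899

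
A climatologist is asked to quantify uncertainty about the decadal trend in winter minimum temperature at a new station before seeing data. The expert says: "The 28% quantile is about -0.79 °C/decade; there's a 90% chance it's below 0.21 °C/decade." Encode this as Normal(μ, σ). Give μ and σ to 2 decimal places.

For Normal(μ,σ), the p-quantile is μ + z_p·σ. Here z_{0.28} = -0.5828, z_{0.9} = 1.282.
So -0.79 = μ − 0.5828σ and 0.21 = μ + 1.282σ.
Subtracting: σ = (0.21 − -0.79)/(1.282 − (-0.5828)) = 0.54.
Then μ = -0.79 − (-0.5828)·0.54 = -0.48.

μ = -0.48, σ = 0.54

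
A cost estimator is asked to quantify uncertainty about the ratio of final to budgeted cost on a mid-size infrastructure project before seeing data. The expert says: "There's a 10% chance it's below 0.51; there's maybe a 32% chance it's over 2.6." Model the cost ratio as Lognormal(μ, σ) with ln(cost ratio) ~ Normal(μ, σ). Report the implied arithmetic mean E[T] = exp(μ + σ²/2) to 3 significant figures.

E[T] ≈ 2.59

If T ~ Lognormal(μ,σ) then ln T ~ Normal(μ,σ), so the p-quantile of ln T is μ + z_p·σ.
ln(0.51) = -0.6733 and ln(2.6) = 0.9555; z_{0.1} = -1.282, z_{0.68} = 0.4677.
σ = (0.9555 − -0.6733)/(0.4677 − (-1.282)) = 0.931.
μ = -0.6733 − (-1.282)·0.931 = 0.520.
E[T] = exp(μ + σ²/2) = exp(0.520 + 0.4335) = 2.59.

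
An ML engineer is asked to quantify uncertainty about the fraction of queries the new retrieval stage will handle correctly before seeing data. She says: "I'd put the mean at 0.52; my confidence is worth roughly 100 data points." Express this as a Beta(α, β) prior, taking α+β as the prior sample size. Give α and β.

α = 52, β = 48

Under the effective-sample-size interpretation, Beta(α, β) has prior mean α/(α+β) and prior sample size α+β.
So α+β = 100 and α/(α+β) = 0.52, giving α = 0.52·100 = 52 and β = 100 − 52 = 48.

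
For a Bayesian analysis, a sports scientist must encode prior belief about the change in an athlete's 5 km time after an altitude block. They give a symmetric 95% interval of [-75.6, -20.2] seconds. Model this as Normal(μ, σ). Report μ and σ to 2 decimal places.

A symmetric 95% interval runs μ ± z·σ with z = 1.96.
Half-width = 27.7, so σ = 27.7/1.96 = 14.13.
μ is the interval midpoint, -47.90.

μ = -47.90, σ = 14.13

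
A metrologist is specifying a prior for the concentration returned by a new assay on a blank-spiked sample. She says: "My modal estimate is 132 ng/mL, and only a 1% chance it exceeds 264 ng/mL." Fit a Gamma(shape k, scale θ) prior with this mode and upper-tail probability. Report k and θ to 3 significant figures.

k ≈ 11.2, θ ≈ 12.9

Gamma(k,θ) with k>1 has mode (k−1)θ, so θ = 132/(k−1).
Need P(X < 264) = 0.99 with θ tied to k this way. Start at k = 2, θ = 132: P(X<264) ≈ 0.594.
Too low — raise k to concentrate. Iterating converges to k ≈ 11.2.
Then θ = 132/(11.2−1) ≈ 12.9.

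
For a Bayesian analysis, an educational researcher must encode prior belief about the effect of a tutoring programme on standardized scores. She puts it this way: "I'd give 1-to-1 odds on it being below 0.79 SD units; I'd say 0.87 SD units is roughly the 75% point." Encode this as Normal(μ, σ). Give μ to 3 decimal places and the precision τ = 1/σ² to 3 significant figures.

μ = 0.790, τ = 71.1

The p-quantile of Normal(μ,σ) is μ + z_p·σ, with z_{0.5} = 0 and z_{0.75} = 0.6745.
Eliminate σ: μ = (z₂·x₁ − z₁·x₂)/(z₂ − z₁) = (0.6745·0.79 − (0)·0.87)/0.6745 = 0.790.
Then σ = (x₂ − x₁)/(z₂ − z₁) = (0.87 − 0.79)/0.6745 = 0.119.
Precision τ = 1/σ² = 1/0.1186² = 71.1.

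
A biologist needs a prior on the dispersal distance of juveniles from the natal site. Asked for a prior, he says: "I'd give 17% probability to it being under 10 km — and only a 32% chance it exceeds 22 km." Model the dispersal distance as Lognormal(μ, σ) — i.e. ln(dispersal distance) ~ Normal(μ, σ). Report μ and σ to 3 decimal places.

If T ~ Lognormal(μ,σ) then ln T ~ Normal(μ,σ), so the p-quantile of ln T is μ + z_p·σ.
ln(10) = 2.303 and ln(22) = 3.091; z_{0.17} = -0.9542, z_{0.68} = 0.4677.
σ = (3.091 − 2.303)/(0.4677 − (-0.9542)) = 0.555.
μ = 2.303 − (-0.9542)·0.555 = 2.832.

μ ≈ 2.832, σ ≈ 0.555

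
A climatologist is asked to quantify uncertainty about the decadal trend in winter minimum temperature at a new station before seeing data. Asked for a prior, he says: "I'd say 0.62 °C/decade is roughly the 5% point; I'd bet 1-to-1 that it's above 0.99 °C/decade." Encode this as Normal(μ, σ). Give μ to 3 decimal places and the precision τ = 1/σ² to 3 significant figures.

μ = 0.990, τ = 19.8

For Normal(μ,σ), the p-quantile is μ + z_p·σ. Here z_{0.05} = -1.645, z_{0.5} = 0.
So 0.62 = μ − 1.645σ and 0.99 = μ + 0σ.
Subtracting: σ = (0.99 − 0.62)/(0 − (-1.645)) = 0.225.
Then μ = 0.62 − (-1.645)·0.225 = 0.990.
Precision τ = 1/σ² = 1/0.2249² = 19.8.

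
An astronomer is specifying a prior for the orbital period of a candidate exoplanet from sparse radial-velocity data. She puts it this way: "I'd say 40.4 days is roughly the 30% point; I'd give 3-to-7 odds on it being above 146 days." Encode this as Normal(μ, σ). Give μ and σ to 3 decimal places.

μ = 93.200, σ = 100.686

For Normal(μ,σ), the p-quantile is μ + z_p·σ. Here z_{0.3} = -0.5244, z_{0.7} = 0.5244.
So 40.4 = μ − 0.5244σ and 146 = μ + 0.5244σ.
Subtracting: σ = (146 − 40.4)/(0.5244 − (-0.5244)) = 100.686.
Then μ = 40.4 − (-0.5244)·100.686 = 93.200.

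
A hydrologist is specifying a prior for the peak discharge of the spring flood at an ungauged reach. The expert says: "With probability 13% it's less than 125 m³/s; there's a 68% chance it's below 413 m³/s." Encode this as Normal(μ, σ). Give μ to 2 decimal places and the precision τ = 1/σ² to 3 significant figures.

μ = 328.50, τ = 3.06e-05

For Normal(μ,σ), the p-quantile is μ + z_p·σ. Here z_{0.13} = -1.126, z_{0.68} = 0.4677.
So 125 = μ − 1.126σ and 413 = μ + 0.4677σ.
Subtracting: σ = (413 − 125)/(0.4677 − (-1.126)) = 180.67.
Then μ = 125 − (-1.126)·180.67 = 328.50.
Precision τ = 1/σ² = 1/180.7² = 3.06e-05.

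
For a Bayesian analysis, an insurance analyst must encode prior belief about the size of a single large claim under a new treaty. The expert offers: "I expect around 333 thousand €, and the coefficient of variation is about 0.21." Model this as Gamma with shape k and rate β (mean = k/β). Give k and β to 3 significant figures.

For Gamma(k, rate β): mean = k/β, variance = k/β², so CV = 1/√k.
CV = 0.21, hence k = 1/CV² = 22.7.
Then β = k/mean = 22.7/333 = 0.0681.

k ≈ 22.7, β ≈ 0.0681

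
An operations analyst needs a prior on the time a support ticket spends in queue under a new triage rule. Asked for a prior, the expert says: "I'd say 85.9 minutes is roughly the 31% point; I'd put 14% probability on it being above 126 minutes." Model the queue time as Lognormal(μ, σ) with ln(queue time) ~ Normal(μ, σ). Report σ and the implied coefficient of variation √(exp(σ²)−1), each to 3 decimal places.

σ ≈ 0.243, CV ≈ 0.247

If T ~ Lognormal(μ,σ) then ln T ~ Normal(μ,σ), so the p-quantile of ln T is μ + z_p·σ.
ln(85.9) = 4.453 and ln(126) = 4.836; z_{0.31} = -0.4959, z_{0.86} = 1.08.
σ = (4.836 − 4.453)/(1.08 − (-0.4959)) = 0.243.
μ = 4.453 − (-0.4959)·0.243 = 4.574.
CV = √(exp(σ²)−1) = √(exp(0.0591)−1) = 0.247.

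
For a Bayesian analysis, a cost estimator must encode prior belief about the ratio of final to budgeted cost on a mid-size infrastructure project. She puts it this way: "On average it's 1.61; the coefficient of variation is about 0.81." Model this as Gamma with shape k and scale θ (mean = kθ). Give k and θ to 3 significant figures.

For Gamma(k, scale θ): mean = kθ, variance = kθ², so CV = 1/√k.
CV = 0.81, hence k = 1/CV² = 1.52.
Then θ = mean/k = 1.61/1.52 = 1.06.

k ≈ 1.52, θ ≈ 1.06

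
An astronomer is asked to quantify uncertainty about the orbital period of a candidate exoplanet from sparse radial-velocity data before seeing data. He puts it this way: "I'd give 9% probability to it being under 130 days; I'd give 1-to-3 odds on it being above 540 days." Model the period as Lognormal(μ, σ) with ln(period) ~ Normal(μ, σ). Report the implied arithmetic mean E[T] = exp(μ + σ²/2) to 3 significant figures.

E[T] ≈ 430 days

If T ~ Lognormal(μ,σ) then ln T ~ Normal(μ,σ), so the p-quantile of ln T is μ + z_p·σ.
ln(130) = 4.868 and ln(540) = 6.292; z_{0.09} = -1.341, z_{0.75} = 0.6745.
σ = (6.292 − 4.868)/(0.6745 − (-1.341)) = 0.707.
μ = 4.868 − (-1.341)·0.707 = 5.815.
E[T] = exp(μ + σ²/2) = exp(5.815 + 0.2497) = 430 days.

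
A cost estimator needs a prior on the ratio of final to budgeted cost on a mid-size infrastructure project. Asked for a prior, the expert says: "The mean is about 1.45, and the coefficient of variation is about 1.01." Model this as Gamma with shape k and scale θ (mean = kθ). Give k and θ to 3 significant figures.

For Gamma(k, scale θ): mean = kθ, variance = kθ², so CV = 1/√k.
CV = 1.01, hence k = 1/CV² = 0.98.
Then θ = mean/k = 1.45/0.98 = 1.48.

k ≈ 0.98, θ ≈ 1.48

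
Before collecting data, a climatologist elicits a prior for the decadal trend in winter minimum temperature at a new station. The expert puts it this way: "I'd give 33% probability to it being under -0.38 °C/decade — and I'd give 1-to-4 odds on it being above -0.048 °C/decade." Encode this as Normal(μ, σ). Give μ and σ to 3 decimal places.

The p-quantile of Normal(μ,σ) is μ + z_p·σ, with z_{0.33} = -0.4399 and z_{0.8} = 0.8416.
Eliminate σ: μ = (z₂·x₁ − z₁·x₂)/(z₂ − z₁) = (0.8416·-0.38 − (-0.4399)·-0.048)/1.282 = -0.266.
Then σ = (x₂ − x₁)/(z₂ − z₁) = (-0.048 − -0.38)/1.282 = 0.259.

μ = -0.266, σ = 0.259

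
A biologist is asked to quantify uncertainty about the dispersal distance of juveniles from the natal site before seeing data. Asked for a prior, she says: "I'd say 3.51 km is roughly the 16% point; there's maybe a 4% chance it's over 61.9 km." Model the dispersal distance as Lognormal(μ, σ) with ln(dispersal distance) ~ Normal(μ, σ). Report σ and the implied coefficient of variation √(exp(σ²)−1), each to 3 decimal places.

σ ≈ 1.045, CV ≈ 1.408

If T ~ Lognormal(μ,σ) then ln T ~ Normal(μ,σ), so the p-quantile of ln T is μ + z_p·σ.
ln(3.51) = 1.256 and ln(61.9) = 4.126; z_{0.16} = -0.9945, z_{0.96} = 1.751.
σ = (4.126 − 1.256)/(1.751 − (-0.9945)) = 1.045.
μ = 1.256 − (-0.9945)·1.045 = 2.295.
CV = √(exp(σ²)−1) = √(exp(1.0930)−1) = 1.408.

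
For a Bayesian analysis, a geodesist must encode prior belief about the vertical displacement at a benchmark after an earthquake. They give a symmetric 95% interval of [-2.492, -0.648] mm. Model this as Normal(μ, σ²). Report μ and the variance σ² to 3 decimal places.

μ = -1.570, σ² = 0.221

A symmetric 95% interval runs μ ± z·σ with z = 1.96.
Half-width = 0.922, so σ = 0.922/1.96 = 0.4704 and σ² = 0.221.
μ is the interval midpoint, -1.570.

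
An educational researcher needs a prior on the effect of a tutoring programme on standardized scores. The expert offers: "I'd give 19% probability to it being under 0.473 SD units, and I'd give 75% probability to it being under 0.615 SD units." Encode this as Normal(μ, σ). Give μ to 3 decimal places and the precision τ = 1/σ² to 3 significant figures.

μ = 0.553, τ = 120

The p-quantile of Normal(μ,σ) is μ + z_p·σ, with z_{0.19} = -0.8779 and z_{0.75} = 0.6745.
Eliminate σ: μ = (z₂·x₁ − z₁·x₂)/(z₂ − z₁) = (0.6745·0.473 − (-0.8779)·0.615)/1.552 = 0.553.
Then σ = (x₂ − x₁)/(z₂ − z₁) = (0.615 − 0.473)/1.552 = 0.091.
Precision τ = 1/σ² = 1/0.09147² = 120.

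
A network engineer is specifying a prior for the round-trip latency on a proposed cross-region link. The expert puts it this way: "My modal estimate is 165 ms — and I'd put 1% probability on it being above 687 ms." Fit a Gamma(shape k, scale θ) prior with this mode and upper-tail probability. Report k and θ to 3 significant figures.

Gamma(k,θ) with k>1 has mode (k−1)θ, so θ = 165/(k−1).
Need P(X < 687) = 0.99 with θ tied to k this way. Start at k = 2, θ = 165: P(X<687) ≈ 0.920.
Too low — raise k to concentrate. Iterating converges to k ≈ 3.03.
Then θ = 165/(3.03−1) ≈ 81.2.

k ≈ 3.03, θ ≈ 81.2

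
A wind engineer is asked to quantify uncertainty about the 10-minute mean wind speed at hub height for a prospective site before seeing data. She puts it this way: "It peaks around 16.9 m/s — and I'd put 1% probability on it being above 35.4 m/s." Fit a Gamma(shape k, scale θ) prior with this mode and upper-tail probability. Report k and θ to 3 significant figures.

Gamma(k,θ) with k>1 has mode (k−1)θ, so θ = 16.9/(k−1).
Need P(X < 35.4) = 0.99 with θ tied to k this way. Start at k = 2, θ = 16.9: P(X<35.4) ≈ 0.619.
Too low — raise k to concentrate. Iterating converges to k ≈ 9.9.
Then θ = 16.9/(9.9−1) ≈ 1.9.

k ≈ 9.9, θ ≈ 1.9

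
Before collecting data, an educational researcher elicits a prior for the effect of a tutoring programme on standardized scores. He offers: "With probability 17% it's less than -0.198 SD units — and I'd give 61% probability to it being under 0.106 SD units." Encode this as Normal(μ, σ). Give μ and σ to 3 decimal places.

μ = 0.037, σ = 0.246

For Normal(μ,σ), the p-quantile is μ + z_p·σ. Here z_{0.17} = -0.9542, z_{0.61} = 0.2793.
So -0.198 = μ − 0.9542σ and 0.106 = μ + 0.2793σ.
Subtracting: σ = (0.106 − -0.198)/(0.2793 − (-0.9542)) = 0.246.
Then μ = -0.198 − (-0.9542)·0.246 = 0.037.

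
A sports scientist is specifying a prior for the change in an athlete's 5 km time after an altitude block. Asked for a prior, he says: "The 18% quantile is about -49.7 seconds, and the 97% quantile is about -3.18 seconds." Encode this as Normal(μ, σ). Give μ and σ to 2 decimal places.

The p-quantile of Normal(μ,σ) is μ + z_p·σ, with z_{0.18} = -0.9154 and z_{0.97} = 1.881.
Eliminate σ: μ = (z₂·x₁ − z₁·x₂)/(z₂ − z₁) = (1.881·-49.7 − (-0.9154)·-3.18)/2.796 = -34.47.
Then σ = (x₂ − x₁)/(z₂ − z₁) = (-3.18 − -49.7)/2.796 = 16.64.

μ = -34.47, σ = 16.64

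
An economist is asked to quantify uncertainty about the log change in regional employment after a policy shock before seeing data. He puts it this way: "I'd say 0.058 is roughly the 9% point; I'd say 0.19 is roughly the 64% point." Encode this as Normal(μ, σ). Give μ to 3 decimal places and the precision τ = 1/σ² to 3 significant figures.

For Normal(μ,σ), the p-quantile is μ + z_p·σ. Here z_{0.09} = -1.341, z_{0.64} = 0.3585.
So 0.058 = μ − 1.341σ and 0.19 = μ + 0.3585σ.
Subtracting: σ = (0.19 − 0.058)/(0.3585 − (-1.341)) = 0.078.
Then μ = 0.058 − (-1.341)·0.078 = 0.162.
Precision τ = 1/σ² = 1/0.07768² = 166.

μ = 0.162, τ = 166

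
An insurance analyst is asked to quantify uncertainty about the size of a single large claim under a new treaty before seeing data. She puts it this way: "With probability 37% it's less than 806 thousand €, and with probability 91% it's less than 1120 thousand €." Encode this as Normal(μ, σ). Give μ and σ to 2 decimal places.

μ = 868.30, σ = 187.73

The p-quantile of Normal(μ,σ) is μ + z_p·σ, with z_{0.37} = -0.3319 and z_{0.91} = 1.341.
Eliminate σ: μ = (z₂·x₁ − z₁·x₂)/(z₂ − z₁) = (1.341·806 − (-0.3319)·1120)/1.673 = 868.30.
Then σ = (x₂ − x₁)/(z₂ − z₁) = (1120 − 806)/1.673 = 187.73.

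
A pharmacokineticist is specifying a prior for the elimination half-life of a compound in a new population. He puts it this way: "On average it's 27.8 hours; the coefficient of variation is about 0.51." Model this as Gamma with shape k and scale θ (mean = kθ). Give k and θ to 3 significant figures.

k ≈ 3.84, θ ≈ 7.23

For Gamma(k, scale θ): mean = kθ, variance = kθ², so CV = 1/√k.
CV = 0.51, hence k = 1/CV² = 3.84.
Then θ = mean/k = 27.8/3.84 = 7.23.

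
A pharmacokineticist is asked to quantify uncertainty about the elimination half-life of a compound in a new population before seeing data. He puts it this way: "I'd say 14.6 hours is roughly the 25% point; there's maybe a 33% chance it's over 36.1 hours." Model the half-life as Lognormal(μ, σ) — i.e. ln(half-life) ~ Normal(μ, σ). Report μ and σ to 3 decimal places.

μ ≈ 3.229, σ ≈ 0.812

If T ~ Lognormal(μ,σ) then ln T ~ Normal(μ,σ), so the p-quantile of ln T is μ + z_p·σ.
ln(14.6) = 2.681 and ln(36.1) = 3.586; z_{0.25} = -0.6745, z_{0.67} = 0.4399.
σ = (3.586 − 2.681)/(0.4399 − (-0.6745)) = 0.812.
μ = 2.681 − (-0.6745)·0.812 = 3.229.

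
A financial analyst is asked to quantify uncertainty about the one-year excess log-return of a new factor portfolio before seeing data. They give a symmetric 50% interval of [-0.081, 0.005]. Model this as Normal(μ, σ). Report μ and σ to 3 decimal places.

μ = -0.038, σ = 0.064

A symmetric 50% interval runs μ ± z·σ with z = 0.6745.
Half-width = 0.043, so σ = 0.043/0.6745 = 0.064.
μ is the interval midpoint, -0.038.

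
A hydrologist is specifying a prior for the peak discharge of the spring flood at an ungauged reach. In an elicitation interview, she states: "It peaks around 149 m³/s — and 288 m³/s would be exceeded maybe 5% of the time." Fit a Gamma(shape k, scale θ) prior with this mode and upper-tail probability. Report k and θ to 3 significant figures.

Gamma(k,θ) with k>1 has mode (k−1)θ, so θ = 149/(k−1).
Need P(X < 288) = 0.95 with θ tied to k this way. Start at k = 2, θ = 149: P(X<288) ≈ 0.576.
Too low — raise k to concentrate. Iterating converges to k ≈ 7.39.
Then θ = 149/(7.39−1) ≈ 23.3.

k ≈ 7.39, θ ≈ 23.3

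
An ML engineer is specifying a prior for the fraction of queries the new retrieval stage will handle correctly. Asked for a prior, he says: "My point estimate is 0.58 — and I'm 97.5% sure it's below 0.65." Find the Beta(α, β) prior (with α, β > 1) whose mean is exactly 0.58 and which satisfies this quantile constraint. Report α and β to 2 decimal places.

α ≈ 107.38, β ≈ 77.76

With mean 0.58 fixed, write α = 0.58s, β = 0.42s where s = α+β.
Need P(θ < 0.65) = 0.975 under Beta(0.58s, 0.42s). Normal approximation: (q−m)/√(m(1−m)/s) ≈ z_{0.975} = 1.96, so s ≈ 0.58·0.42·(1.96)²/(0.65−0.58)² = 191.0.
At s = 191.0: P(θ<0.65) ≈ 0.977. Adjusting to match 0.975 gives s ≈ 185.14.
So α = 0.58·185.14 ≈ 107.38, β = 0.42·185.14 ≈ 77.76.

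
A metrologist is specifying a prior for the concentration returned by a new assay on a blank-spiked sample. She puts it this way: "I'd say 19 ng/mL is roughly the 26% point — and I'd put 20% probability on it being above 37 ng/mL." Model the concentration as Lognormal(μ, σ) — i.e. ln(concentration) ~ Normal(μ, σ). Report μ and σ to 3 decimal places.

μ ≈ 3.233, σ ≈ 0.449

If T ~ Lognormal(μ,σ) then ln T ~ Normal(μ,σ), so the p-quantile of ln T is μ + z_p·σ.
ln(19) = 2.944 and ln(37) = 3.611; z_{0.26} = -0.6433, z_{0.8} = 0.8416.
σ = (3.611 − 2.944)/(0.8416 − (-0.6433)) = 0.449.
μ = 2.944 − (-0.6433)·0.449 = 3.233.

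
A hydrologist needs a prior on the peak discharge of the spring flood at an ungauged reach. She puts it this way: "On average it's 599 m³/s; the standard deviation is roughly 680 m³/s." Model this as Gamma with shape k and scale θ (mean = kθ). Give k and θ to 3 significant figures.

k ≈ 0.776, θ ≈ 772

For Gamma(k, scale θ): mean = kθ, variance = kθ², so CV = 1/√k.
CV = SD/mean = 680/599 = 1.135, hence k = 1/CV² = 0.776.
Then θ = mean/k = 599/0.776 = 772.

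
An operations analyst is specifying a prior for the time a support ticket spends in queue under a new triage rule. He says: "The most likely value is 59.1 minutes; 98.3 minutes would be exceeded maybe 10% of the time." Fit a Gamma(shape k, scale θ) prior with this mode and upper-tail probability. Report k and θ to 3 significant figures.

k ≈ 8.29, θ ≈ 8.1

Gamma(k,θ) with k>1 has mode (k−1)θ, so θ = 59.1/(k−1).
Need P(X < 98.3) = 0.9 with θ tied to k this way. Start at k = 2, θ = 59.1: P(X<98.3) ≈ 0.495.
Too low — raise k to concentrate. Iterating converges to k ≈ 8.29.
Then θ = 59.1/(8.29−1) ≈ 8.1.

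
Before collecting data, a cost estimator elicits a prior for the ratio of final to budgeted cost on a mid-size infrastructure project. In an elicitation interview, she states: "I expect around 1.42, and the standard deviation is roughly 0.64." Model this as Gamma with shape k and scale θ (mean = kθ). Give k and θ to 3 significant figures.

k ≈ 4.92, θ ≈ 0.288

For Gamma(k, scale θ): mean = kθ, variance = kθ², so CV = 1/√k.
CV = SD/mean = 0.64/1.42 = 0.4507, hence k = 1/CV² = 4.92.
Then θ = mean/k = 1.42/4.92 = 0.288.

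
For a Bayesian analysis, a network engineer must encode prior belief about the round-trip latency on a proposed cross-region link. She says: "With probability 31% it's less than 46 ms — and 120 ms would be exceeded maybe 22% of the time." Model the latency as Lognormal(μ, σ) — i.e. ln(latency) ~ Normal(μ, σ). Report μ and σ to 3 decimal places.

If T ~ Lognormal(μ,σ) then ln T ~ Normal(μ,σ), so the p-quantile of ln T is μ + z_p·σ.
ln(46) = 3.829 and ln(120) = 4.787; z_{0.31} = -0.4959, z_{0.78} = 0.7722.
σ = (4.787 − 3.829)/(0.7722 − (-0.4959)) = 0.756.
μ = 3.829 − (-0.4959)·0.756 = 4.204.

μ ≈ 4.204, σ ≈ 0.756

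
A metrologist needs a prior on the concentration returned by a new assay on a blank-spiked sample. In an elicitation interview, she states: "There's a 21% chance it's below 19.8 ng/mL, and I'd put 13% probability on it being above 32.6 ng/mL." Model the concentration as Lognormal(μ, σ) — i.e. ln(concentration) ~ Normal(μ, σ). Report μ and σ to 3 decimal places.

μ ≈ 3.194, σ ≈ 0.258

If T ~ Lognormal(μ,σ) then ln T ~ Normal(μ,σ), so the p-quantile of ln T is μ + z_p·σ.
ln(19.8) = 2.986 and ln(32.6) = 3.484; z_{0.21} = -0.8064, z_{0.87} = 1.126.
σ = (3.484 − 2.986)/(1.126 − (-0.8064)) = 0.258.
μ = 2.986 − (-0.8064)·0.258 = 3.194.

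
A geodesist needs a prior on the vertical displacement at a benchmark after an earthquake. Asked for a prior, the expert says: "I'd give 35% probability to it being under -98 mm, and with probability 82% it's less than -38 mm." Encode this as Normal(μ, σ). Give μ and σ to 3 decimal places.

The p-quantile of Normal(μ,σ) is μ + z_p·σ, with z_{0.35} = -0.3853 and z_{0.82} = 0.9154.
Eliminate σ: μ = (z₂·x₁ − z₁·x₂)/(z₂ − z₁) = (0.9154·-98 − (-0.3853)·-38)/1.301 = -80.225.
Then σ = (x₂ − x₁)/(z₂ − z₁) = (-38 − -98)/1.301 = 46.130.

μ = -80.225, σ = 46.130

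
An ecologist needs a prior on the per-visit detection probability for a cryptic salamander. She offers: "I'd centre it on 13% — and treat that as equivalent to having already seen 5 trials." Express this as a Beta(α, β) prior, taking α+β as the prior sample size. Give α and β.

α = 0.65, β = 4.35

Under the effective-sample-size interpretation, Beta(α, β) has prior mean α/(α+β) and prior sample size α+β.
So α+β = 5 and α/(α+β) = 0.13, giving α = 0.13·5 = 0.65 and β = 5 − 0.65 = 4.35.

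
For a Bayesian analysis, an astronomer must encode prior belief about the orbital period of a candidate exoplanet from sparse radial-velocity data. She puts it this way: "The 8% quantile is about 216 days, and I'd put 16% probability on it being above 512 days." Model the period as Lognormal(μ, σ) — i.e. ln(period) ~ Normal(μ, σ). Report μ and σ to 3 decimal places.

If T ~ Lognormal(μ,σ) then ln T ~ Normal(μ,σ), so the p-quantile of ln T is μ + z_p·σ.
ln(216) = 5.375 and ln(512) = 6.238; z_{0.08} = -1.405, z_{0.84} = 0.9945.
σ = (6.238 − 5.375)/(0.9945 − (-1.405)) = 0.360.
μ = 5.375 − (-1.405)·0.360 = 5.881.

μ ≈ 5.881, σ ≈ 0.360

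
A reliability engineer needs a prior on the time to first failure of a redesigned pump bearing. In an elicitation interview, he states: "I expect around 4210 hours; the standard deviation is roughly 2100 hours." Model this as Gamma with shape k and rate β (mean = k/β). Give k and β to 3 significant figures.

For Gamma(k, rate β): mean = k/β, variance = k/β², so CV = 1/√k.
CV = SD/mean = 2100/4210 = 0.4988, hence k = 1/CV² = 4.02.
Then β = k/mean = 4.02/4210 = 0.000955.

k ≈ 4.02, β ≈ 0.000955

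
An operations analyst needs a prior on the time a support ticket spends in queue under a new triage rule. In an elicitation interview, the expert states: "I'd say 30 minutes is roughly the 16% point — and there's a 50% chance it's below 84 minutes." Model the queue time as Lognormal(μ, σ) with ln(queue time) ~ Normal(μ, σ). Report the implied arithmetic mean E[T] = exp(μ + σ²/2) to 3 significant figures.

If T ~ Lognormal(μ,σ) then ln T ~ Normal(μ,σ), so the p-quantile of ln T is μ + z_p·σ.
ln(30) = 3.401 and ln(84) = 4.431; z_{0.16} = -0.9945, z_{0.5} = 0.
σ = (4.431 − 3.401)/(0 − (-0.9945)) = 1.035.
μ = 3.401 − (-0.9945)·1.035 = 4.431.
E[T] = exp(μ + σ²/2) = exp(4.431 + 0.5360) = 144 minutes.

E[T] ≈ 144 minutes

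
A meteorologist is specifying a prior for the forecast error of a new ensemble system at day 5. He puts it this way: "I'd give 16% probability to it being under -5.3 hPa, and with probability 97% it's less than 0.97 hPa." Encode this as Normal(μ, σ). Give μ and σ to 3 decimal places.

μ = -3.131, σ = 2.181

For Normal(μ,σ), the p-quantile is μ + z_p·σ. Here z_{0.16} = -0.9945, z_{0.97} = 1.881.
So -5.3 = μ − 0.9945σ and 0.97 = μ + 1.881σ.
Subtracting: σ = (0.97 − -5.3)/(1.881 − (-0.9945)) = 2.181.
Then μ = -5.3 − (-0.9945)·2.181 = -3.131.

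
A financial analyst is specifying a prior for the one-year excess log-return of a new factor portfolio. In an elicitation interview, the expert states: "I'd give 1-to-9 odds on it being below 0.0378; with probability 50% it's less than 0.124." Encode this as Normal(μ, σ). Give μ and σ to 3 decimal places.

μ = 0.124, σ = 0.067

For Normal(μ,σ), the p-quantile is μ + z_p·σ. Here z_{0.1} = -1.282, z_{0.5} = 0.
So 0.0378 = μ − 1.282σ and 0.124 = μ + 0σ.
Subtracting: σ = (0.124 − 0.0378)/(0 − (-1.282)) = 0.067.
Then μ = 0.0378 − (-1.282)·0.067 = 0.124.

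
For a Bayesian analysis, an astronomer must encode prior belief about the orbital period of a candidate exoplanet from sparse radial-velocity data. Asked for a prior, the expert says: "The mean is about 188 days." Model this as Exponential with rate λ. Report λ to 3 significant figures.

λ ≈ 0.00532

Exponential mean = 1/λ, so λ = 1/188.0 = 0.00532.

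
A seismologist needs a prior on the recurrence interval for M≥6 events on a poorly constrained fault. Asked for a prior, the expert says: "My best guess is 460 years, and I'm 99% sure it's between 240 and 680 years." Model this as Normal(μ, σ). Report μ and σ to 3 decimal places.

μ = 460.000, σ = 85.409

A symmetric 99% interval runs μ ± z·σ with z = 2.576.
Half-width = 220, so σ = 220/2.576 = 85.409.
μ is the stated best guess, 460.000.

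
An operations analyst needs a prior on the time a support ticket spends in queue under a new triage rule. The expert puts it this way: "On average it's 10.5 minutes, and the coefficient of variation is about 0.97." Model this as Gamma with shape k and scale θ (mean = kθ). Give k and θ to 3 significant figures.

For Gamma(k, scale θ): mean = kθ, variance = kθ², so CV = 1/√k.
CV = 0.97, hence k = 1/CV² = 1.06.
Then θ = mean/k = 10.5/1.06 = 9.88.

k ≈ 1.06, θ ≈ 9.88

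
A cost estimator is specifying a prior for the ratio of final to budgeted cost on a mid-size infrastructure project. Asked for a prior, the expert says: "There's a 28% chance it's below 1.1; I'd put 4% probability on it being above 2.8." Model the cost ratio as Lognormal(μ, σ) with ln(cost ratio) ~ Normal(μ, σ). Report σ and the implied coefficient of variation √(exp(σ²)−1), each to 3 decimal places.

σ ≈ 0.400, CV ≈ 0.417

If T ~ Lognormal(μ,σ) then ln T ~ Normal(μ,σ), so the p-quantile of ln T is μ + z_p·σ.
ln(1.1) = 0.09531 and ln(2.8) = 1.03; z_{0.28} = -0.5828, z_{0.96} = 1.751.
σ = (1.03 − 0.09531)/(1.751 − (-0.5828)) = 0.400.
μ = 0.09531 − (-0.5828)·0.400 = 0.329.
CV = √(exp(σ²)−1) = √(exp(0.1603)−1) = 0.417.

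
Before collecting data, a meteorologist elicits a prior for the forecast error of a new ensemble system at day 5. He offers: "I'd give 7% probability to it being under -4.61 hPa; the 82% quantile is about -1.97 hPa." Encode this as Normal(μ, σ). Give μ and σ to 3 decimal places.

μ = -2.981, σ = 1.104

The p-quantile of Normal(μ,σ) is μ + z_p·σ, with z_{0.07} = -1.476 and z_{0.82} = 0.9154.
Eliminate σ: μ = (z₂·x₁ − z₁·x₂)/(z₂ − z₁) = (0.9154·-4.61 − (-1.476)·-1.97)/2.391 = -2.981.
Then σ = (x₂ − x₁)/(z₂ − z₁) = (-1.97 − -4.61)/2.391 = 1.104.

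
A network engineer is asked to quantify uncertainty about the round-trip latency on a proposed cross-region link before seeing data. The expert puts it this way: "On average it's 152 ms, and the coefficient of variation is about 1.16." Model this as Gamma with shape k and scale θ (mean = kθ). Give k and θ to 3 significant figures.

k ≈ 0.743, θ ≈ 205

For Gamma(k, scale θ): mean = kθ, variance = kθ², so CV = 1/√k.
CV = 1.16, hence k = 1/CV² = 0.743.
Then θ = mean/k = 152/0.743 = 205.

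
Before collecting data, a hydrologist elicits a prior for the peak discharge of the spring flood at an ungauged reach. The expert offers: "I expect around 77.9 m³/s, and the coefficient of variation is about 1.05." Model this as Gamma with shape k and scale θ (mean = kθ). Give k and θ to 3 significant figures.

k ≈ 0.907, θ ≈ 85.9

For Gamma(k, scale θ): mean = kθ, variance = kθ², so CV = 1/√k.
CV = 1.05, hence k = 1/CV² = 0.907.
Then θ = mean/k = 77.9/0.907 = 85.9.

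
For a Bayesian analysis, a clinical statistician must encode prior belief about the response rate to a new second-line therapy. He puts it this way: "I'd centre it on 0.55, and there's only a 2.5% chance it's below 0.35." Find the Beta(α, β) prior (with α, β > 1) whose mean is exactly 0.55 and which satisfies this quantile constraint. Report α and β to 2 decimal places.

α ≈ 12.80, β ≈ 10.47

With mean 0.55 fixed, write α = 0.55s, β = 0.45s where s = α+β.
Need P(θ < 0.35) = 0.025 under Beta(0.55s, 0.45s). Normal approximation: (q−m)/√(m(1−m)/s) ≈ z_{0.025} = -1.96, so s ≈ 0.55·0.45·(-1.96)²/(0.35−0.55)² = 23.8.
At s = 23.8: P(θ<0.35) ≈ 0.024. Adjusting to match 0.025 gives s ≈ 23.27.
So α = 0.55·23.27 ≈ 12.80, β = 0.45·23.27 ≈ 10.47.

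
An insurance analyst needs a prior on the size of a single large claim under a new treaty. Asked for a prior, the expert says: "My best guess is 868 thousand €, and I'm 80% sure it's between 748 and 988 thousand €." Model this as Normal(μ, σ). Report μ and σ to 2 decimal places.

μ = 868.00, σ = 93.64

A symmetric 80% interval runs μ ± z·σ with z = 1.282.
Half-width = 120, so σ = 120/1.282 = 93.64.
μ is the stated best guess, 868.00.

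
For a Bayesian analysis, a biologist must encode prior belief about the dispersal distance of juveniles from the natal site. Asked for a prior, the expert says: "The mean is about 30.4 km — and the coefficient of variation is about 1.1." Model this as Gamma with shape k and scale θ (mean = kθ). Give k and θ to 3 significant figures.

k ≈ 0.826, θ ≈ 36.8

For Gamma(k, scale θ): mean = kθ, variance = kθ², so CV = 1/√k.
CV = 1.1, hence k = 1/CV² = 0.826.
Then θ = mean/k = 30.4/0.826 = 36.8.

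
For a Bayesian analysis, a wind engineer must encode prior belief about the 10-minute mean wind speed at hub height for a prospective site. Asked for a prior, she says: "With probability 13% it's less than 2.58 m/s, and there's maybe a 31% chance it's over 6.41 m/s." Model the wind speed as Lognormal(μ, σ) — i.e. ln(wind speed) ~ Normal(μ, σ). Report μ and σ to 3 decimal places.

If T ~ Lognormal(μ,σ) then ln T ~ Normal(μ,σ), so the p-quantile of ln T is μ + z_p·σ.
ln(2.58) = 0.9478 and ln(6.41) = 1.858; z_{0.13} = -1.126, z_{0.69} = 0.4959.
σ = (1.858 − 0.9478)/(0.4959 − (-1.126)) = 0.561.
μ = 0.9478 − (-1.126)·0.561 = 1.580.

μ ≈ 1.580, σ ≈ 0.561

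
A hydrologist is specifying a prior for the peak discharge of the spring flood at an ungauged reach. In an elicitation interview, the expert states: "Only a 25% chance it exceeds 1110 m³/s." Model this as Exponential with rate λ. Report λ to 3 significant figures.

λ ≈ 0.00125

P(T > 1110.0) = e^(−λ·1110.0) = 0.25, so λ = −ln(0.25)/1110.0 = 0.00125.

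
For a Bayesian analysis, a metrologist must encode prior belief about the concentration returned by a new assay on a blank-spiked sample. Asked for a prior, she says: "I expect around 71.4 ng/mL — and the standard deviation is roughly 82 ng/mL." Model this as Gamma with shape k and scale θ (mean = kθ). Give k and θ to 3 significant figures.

For Gamma(k, scale θ): mean = kθ, variance = kθ², so CV = 1/√k.
CV = SD/mean = 82/71.4 = 1.148, hence k = 1/CV² = 0.758.
Then θ = mean/k = 71.4/0.758 = 94.2.

k ≈ 0.758, θ ≈ 94.2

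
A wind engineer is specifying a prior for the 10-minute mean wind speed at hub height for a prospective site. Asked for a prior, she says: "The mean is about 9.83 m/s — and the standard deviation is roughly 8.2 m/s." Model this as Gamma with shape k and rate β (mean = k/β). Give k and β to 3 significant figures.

k ≈ 1.44, β ≈ 0.146

For Gamma(k, rate β): mean = k/β, variance = k/β², so CV = 1/√k.
CV = SD/mean = 8.2/9.83 = 0.8342, hence k = 1/CV² = 1.44.
Then β = k/mean = 1.44/9.83 = 0.146.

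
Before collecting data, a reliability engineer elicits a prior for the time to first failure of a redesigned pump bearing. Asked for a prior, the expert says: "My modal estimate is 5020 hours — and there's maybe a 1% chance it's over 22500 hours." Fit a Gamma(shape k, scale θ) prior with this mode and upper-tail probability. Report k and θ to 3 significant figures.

k ≈ 2.8, θ ≈ 2790

Gamma(k,θ) with k>1 has mode (k−1)θ, so θ = 5020/(k−1).
Need P(X < 22500) = 0.99 with θ tied to k this way. Start at k = 2, θ = 5020: P(X<22500) ≈ 0.938.
Too low — raise k to concentrate. Iterating converges to k ≈ 2.8.
Then θ = 5020/(2.8−1) ≈ 2790.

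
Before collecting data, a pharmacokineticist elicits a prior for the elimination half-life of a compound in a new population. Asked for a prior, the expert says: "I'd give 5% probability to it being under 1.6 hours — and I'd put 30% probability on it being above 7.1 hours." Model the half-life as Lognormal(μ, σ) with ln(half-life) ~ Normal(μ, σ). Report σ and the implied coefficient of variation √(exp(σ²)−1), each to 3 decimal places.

σ ≈ 0.687, CV ≈ 0.777

If T ~ Lognormal(μ,σ) then ln T ~ Normal(μ,σ), so the p-quantile of ln T is μ + z_p·σ.
ln(1.6) = 0.47 and ln(7.1) = 1.96; z_{0.05} = -1.645, z_{0.7} = 0.5244.
σ = (1.96 − 0.47)/(0.5244 − (-1.645)) = 0.687.
μ = 0.47 − (-1.645)·0.687 = 1.600.
CV = √(exp(σ²)−1) = √(exp(0.4719)−1) = 0.777.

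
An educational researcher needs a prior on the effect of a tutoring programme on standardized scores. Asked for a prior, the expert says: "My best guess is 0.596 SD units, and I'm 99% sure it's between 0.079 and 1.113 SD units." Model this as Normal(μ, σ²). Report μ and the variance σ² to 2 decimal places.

μ = 0.60, σ² = 0.04

A symmetric 99% interval runs μ ± z·σ with z = 2.576.
Half-width = 0.517, so σ = 0.517/2.576 = 0.201 and σ² = 0.04.
μ is the stated best guess, 0.60.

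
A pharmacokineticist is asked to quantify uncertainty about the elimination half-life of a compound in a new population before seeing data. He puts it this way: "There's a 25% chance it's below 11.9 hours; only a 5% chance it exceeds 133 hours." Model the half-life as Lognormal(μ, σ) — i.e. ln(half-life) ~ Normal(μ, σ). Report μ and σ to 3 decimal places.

If T ~ Lognormal(μ,σ) then ln T ~ Normal(μ,σ), so the p-quantile of ln T is μ + z_p·σ.
ln(11.9) = 2.477 and ln(133) = 4.89; z_{0.25} = -0.6745, z_{0.95} = 1.645.
σ = (4.89 − 2.477)/(1.645 − (-0.6745)) = 1.041.
μ = 2.477 − (-0.6745)·1.041 = 3.179.

μ ≈ 3.179, σ ≈ 1.041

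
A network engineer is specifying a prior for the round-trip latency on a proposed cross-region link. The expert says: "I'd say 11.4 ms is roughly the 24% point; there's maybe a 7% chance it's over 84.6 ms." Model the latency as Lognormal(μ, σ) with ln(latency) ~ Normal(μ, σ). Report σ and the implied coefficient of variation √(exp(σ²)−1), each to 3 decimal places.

If T ~ Lognormal(μ,σ) then ln T ~ Normal(μ,σ), so the p-quantile of ln T is μ + z_p·σ.
ln(11.4) = 2.434 and ln(84.6) = 4.438; z_{0.24} = -0.7063, z_{0.93} = 1.476.
σ = (4.438 − 2.434)/(1.476 − (-0.7063)) = 0.919.
μ = 2.434 − (-0.7063)·0.919 = 3.082.
CV = √(exp(σ²)−1) = √(exp(0.8437)−1) = 1.151.

σ ≈ 0.919, CV ≈ 1.151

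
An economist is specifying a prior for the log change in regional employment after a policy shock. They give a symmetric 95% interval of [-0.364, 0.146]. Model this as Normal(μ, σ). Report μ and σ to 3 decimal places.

μ = -0.109, σ = 0.130

A symmetric 95% interval runs μ ± z·σ with z = 1.96.
Half-width = 0.255, so σ = 0.255/1.96 = 0.130.
μ is the interval midpoint, -0.109.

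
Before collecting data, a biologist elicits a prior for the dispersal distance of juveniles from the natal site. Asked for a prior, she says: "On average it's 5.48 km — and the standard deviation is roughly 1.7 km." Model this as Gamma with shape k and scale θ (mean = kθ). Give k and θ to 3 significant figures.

k ≈ 10.4, θ ≈ 0.527

For Gamma(k, scale θ): mean = kθ, variance = kθ², so CV = 1/√k.
CV = SD/mean = 1.7/5.48 = 0.3102, hence k = 1/CV² = 10.4.
Then θ = mean/k = 5.48/10.4 = 0.527.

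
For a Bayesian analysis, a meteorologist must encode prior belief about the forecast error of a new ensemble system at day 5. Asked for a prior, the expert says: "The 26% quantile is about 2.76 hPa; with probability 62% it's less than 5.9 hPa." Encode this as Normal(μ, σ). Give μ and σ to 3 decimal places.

The p-quantile of Normal(μ,σ) is μ + z_p·σ, with z_{0.26} = -0.6433 and z_{0.62} = 0.3055.
Eliminate σ: μ = (z₂·x₁ − z₁·x₂)/(z₂ − z₁) = (0.3055·2.76 − (-0.6433)·5.9)/0.9488 = 4.889.
Then σ = (x₂ − x₁)/(z₂ − z₁) = (5.9 − 2.76)/0.9488 = 3.309.

μ = 4.889, σ = 3.309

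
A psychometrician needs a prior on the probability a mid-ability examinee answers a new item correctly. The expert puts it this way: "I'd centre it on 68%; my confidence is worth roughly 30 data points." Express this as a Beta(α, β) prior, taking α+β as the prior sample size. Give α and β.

α = 20.4, β = 9.6

Under the effective-sample-size interpretation, Beta(α, β) has prior mean α/(α+β) and prior sample size α+β.
So α+β = 30 and α/(α+β) = 0.68, giving α = 0.68·30 = 20.4 and β = 30 − 20.4 = 9.6.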